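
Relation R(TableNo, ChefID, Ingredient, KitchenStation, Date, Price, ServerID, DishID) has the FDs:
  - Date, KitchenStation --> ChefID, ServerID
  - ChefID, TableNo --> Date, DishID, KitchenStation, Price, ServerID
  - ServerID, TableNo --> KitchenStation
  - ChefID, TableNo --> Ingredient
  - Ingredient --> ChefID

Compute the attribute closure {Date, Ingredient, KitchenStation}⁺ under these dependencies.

{ChefID, Date, Ingredient, KitchenStation, ServerID}

Start with {Date, Ingredient, KitchenStation}.
Date, KitchenStation --> ChefID, ServerID applies; add {ChefID, ServerID} → now {ChefID, Date, Ingredient, KitchenStation, ServerID}.
No further FD applies.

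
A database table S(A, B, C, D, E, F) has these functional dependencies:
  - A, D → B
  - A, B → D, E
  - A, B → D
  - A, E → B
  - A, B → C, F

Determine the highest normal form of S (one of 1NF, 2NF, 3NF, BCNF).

Candidate keys: {A, B}, {A, D}, {A, E}. Prime attributes: {A, B, D, E}.
Each dependency's left side is a superkey — BCNF holds.

BCNF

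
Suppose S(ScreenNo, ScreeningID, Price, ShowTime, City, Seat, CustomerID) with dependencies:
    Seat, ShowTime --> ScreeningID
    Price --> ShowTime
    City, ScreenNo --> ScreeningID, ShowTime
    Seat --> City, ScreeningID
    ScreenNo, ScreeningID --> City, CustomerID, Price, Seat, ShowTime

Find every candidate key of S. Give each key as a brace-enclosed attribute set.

Attributes never on any right-hand side: {ScreenNo} — every candidate key must contain it.
{City, ScreenNo} is a candidate key since {City, ScreenNo}⁺ = {City, CustomerID, Price, ScreenNo, ScreeningID, Seat, ShowTime} covers every attribute.
{ScreenNo, ScreeningID} is a candidate key since {ScreenNo, ScreeningID}⁺ = {City, CustomerID, Price, ScreenNo, ScreeningID, Seat, ShowTime} covers every attribute.
{ScreenNo, Seat} is a candidate key since {ScreenNo, Seat}⁺ = {City, CustomerID, Price, ScreenNo, ScreeningID, Seat, ShowTime} covers every attribute.
No proper subset of any of these is a key, and no other minimal superkey exists.

{City, ScreenNo}, {ScreenNo, ScreeningID}, {ScreenNo, Seat}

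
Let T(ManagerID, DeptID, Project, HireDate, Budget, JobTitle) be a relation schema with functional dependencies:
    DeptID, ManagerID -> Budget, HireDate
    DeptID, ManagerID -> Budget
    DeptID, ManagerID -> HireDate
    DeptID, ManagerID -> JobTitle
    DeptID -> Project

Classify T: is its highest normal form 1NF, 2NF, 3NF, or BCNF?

1NF

Candidate key: {DeptID, ManagerID}. Prime attributes: {DeptID, ManagerID}.
DeptID -> Project: {DeptID}⁺ = {DeptID, Project}, which is not all of the attributes, so the left side is not a superkey — BCNF is violated.
Because {Project} is non-prime and the left side of DeptID -> Project is not a superkey, the relation is not in 3NF.
Since {DeptID} ⊂ {DeptID, ManagerID} and {DeptID}⁺ ⊇ {Project} with {Project} non-prime, there is a partial dependency; 2NF fails.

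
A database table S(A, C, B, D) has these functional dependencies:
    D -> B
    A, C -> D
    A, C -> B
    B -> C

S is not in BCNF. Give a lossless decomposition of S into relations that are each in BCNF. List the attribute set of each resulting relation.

{A, D}; {B, C}; {B, D}

Candidate keys of the original relation: {A, B}, {A, C}, {A, D}.
Within {A, B, C, D}: {D}⁺ ∩ {A, B, C, D} = {B, C, D}, not the whole set, so D -> B, C violates BCNF; decompose into {B, C, D} and {A, D}.
Within {B, C, D}: {B}⁺ ∩ {B, C, D} = {B, C}, not the whole set, so B -> C violates BCNF; decompose into {B, C} and {B, D}.
{B, C}: every determinant is a superkey — BCNF.
{B, D}: every determinant is a superkey — BCNF.
{A, D}: every determinant is a superkey — BCNF.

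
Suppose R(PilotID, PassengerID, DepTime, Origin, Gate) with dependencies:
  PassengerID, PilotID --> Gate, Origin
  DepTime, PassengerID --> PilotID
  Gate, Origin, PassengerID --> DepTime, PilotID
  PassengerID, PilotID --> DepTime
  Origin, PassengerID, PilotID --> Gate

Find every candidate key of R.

{DepTime, PassengerID}, {Gate, Origin, PassengerID}, {PassengerID, PilotID}

Attributes never on any right-hand side: {PassengerID} — every candidate key must contain it.
{DepTime, PassengerID}⁺ = {DepTime, Gate, Origin, PassengerID, PilotID} — all of the relation — so {DepTime, PassengerID} is a candidate key.
{PassengerID, PilotID}⁺ = {DepTime, Gate, Origin, PassengerID, PilotID} — all of the relation — so {PassengerID, PilotID} is a candidate key.
{Gate, Origin, PassengerID}⁺ = {DepTime, Gate, Origin, PassengerID, PilotID} — all of the relation — so {Gate, Origin, PassengerID} is a candidate key.
No proper subset of any of these is a key, and no other minimal superkey exists.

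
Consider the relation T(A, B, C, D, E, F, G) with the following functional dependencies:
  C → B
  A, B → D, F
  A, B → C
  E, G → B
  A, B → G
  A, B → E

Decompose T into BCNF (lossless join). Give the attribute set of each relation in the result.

Candidate keys of the original relation: {A, B}, {A, C}, {A, E, G}.
{A, B, C, D, E, F, G}: {C} determines {B, C} here but is not a superkey — split on C → B, giving {B, C} and {A, C, D, E, F, G}.
{B, C} is in BCNF.
{A, C, D, E, F, G} is in BCNF.

{A, C, D, E, F, G}; {B, C}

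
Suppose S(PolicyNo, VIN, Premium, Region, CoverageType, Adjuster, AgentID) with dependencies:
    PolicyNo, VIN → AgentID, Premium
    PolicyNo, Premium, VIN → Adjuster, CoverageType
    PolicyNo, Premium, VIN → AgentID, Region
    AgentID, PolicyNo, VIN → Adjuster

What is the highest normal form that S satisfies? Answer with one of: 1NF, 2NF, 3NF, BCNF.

BCNF

Candidate key: {PolicyNo, VIN}. Prime attributes: {PolicyNo, VIN}.
Every FD has a superkey on the left, so the relation is in BCNF.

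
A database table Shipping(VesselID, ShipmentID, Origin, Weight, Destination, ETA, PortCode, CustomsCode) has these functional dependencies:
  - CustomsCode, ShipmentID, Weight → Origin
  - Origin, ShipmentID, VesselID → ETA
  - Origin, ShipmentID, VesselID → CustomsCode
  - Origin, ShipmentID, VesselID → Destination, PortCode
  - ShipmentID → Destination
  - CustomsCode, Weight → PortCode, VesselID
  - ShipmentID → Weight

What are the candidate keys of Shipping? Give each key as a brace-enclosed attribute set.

{ShipmentID} never appears on the right of any FD, so every key must include it.
Closure of {CustomsCode, ShipmentID} is {CustomsCode, Destination, ETA, Origin, PortCode, ShipmentID, VesselID, Weight}, the whole schema; {CustomsCode, ShipmentID} is a candidate key.
Closure of {Origin, ShipmentID, VesselID} is {CustomsCode, Destination, ETA, Origin, PortCode, ShipmentID, VesselID, Weight}, the whole schema; {Origin, ShipmentID, VesselID} is a candidate key.
These are minimal and exhaustive — every other superkey contains one of them.

{CustomsCode, ShipmentID}, {Origin, ShipmentID, VesselID}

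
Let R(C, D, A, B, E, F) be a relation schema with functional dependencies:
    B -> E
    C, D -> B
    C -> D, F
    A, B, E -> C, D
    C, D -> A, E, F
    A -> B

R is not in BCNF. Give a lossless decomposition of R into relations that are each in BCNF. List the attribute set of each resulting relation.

Candidate keys of the original relation: {A}, {C}.
In {A, B, C, D, E, F}, {B} is not a superkey ({B}⁺ restricted to this set is {B, E}), so split on B -> E into {B, E} and {A, B, C, D, F}.
{B, E} is in BCNF.
{A, B, C, D, F} is in BCNF.

{A, B, C, D, F}; {B, E}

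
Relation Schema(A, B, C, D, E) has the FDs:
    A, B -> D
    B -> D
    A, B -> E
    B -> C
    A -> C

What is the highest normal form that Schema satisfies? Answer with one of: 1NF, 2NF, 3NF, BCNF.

Candidate key: {A, B}. Prime attributes: {A, B}.
For B -> D we have {B}⁺ = {B, C, D}; {B} is not a superkey, so BCNF fails.
B -> D has non-prime {D} on the right and a non-superkey on the left, so 3NF fails.
{A} is a proper subset of the key {A, B}, and {A}⁺ contains the non-prime attribute {C} — a partial dependency, so 2NF is violated.

1NF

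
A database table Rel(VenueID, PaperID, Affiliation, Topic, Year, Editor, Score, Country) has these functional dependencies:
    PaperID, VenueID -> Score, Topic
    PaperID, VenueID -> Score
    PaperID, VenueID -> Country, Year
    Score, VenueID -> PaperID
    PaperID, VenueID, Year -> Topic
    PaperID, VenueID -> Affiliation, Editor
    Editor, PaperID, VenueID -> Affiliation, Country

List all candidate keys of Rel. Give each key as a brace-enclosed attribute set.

{PaperID, VenueID}, {Score, VenueID}

{VenueID} never appears on the right of any FD, so every key must include it.
{PaperID, VenueID}⁺ = {Affiliation, Country, Editor, PaperID, Score, Topic, VenueID, Year}, which is every attribute, so {PaperID, VenueID} is a candidate key.
{Score, VenueID}⁺ = {Affiliation, Country, Editor, PaperID, Score, Topic, VenueID, Year}, which is every attribute, so {Score, VenueID} is a candidate key.
Any other superkey properly contains one of these, so there are no further candidate keys.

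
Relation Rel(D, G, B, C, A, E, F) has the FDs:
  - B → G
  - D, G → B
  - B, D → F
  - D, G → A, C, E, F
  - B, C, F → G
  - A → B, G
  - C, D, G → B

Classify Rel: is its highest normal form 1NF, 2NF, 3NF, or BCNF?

3NF

Candidate keys: {A, D}, {B, D}, {D, G}. Prime attributes: {A, B, D, G}.
B → G breaks BCNF: {B}⁺ = {B, G}, so {B} is not a superkey.
Its right-hand attributes {G} are all prime, as are those of every other non-superkey FD — the relation is in 3NF.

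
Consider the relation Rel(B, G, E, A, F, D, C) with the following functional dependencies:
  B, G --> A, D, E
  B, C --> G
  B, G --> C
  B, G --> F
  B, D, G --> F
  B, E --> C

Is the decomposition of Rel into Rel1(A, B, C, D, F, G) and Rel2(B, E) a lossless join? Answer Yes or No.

Common attributes: {B}; their closure is {B}.
The closure covers neither Rel1 nor Rel2 entirely; the join is not lossless.

No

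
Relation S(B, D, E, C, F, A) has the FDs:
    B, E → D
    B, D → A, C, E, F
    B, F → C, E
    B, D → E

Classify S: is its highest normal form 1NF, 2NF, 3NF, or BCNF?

Candidate keys: {B, D}, {B, E}, {B, F}. Prime attributes: {B, D, E, F}.
Every FD has a superkey on the left, so the relation is in BCNF.

BCNF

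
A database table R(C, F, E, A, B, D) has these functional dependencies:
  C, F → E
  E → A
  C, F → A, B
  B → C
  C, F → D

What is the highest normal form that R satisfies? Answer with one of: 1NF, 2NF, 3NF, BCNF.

Candidate keys: {B, F}, {C, F}. Prime attributes: {B, C, F}.
E → A: {E}⁺ = {A, E}, which is not all of the attributes, so the left side is not a superkey — BCNF is violated.
E → A determines the non-prime attribute {A} from a non-superkey — 3NF is violated.
No proper subset of a key has a non-prime attribute in its closure, so there is no partial dependency; 2NF holds.

2NF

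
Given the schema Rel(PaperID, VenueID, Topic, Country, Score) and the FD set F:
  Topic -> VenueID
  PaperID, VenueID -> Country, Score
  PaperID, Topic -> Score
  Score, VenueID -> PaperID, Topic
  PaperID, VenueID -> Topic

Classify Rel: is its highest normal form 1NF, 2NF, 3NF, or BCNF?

Candidate keys: {PaperID, Topic}, {PaperID, VenueID}, {Score, Topic}, {Score, VenueID}. Prime attributes: {PaperID, Score, Topic, VenueID}.
Topic -> VenueID: {Topic}⁺ = {Topic, VenueID}, which is not all of the attributes, so the left side is not a superkey — BCNF is violated.
Its right-hand attributes {VenueID} are all prime, as are those of every other non-superkey FD — the relation is in 3NF.

3NF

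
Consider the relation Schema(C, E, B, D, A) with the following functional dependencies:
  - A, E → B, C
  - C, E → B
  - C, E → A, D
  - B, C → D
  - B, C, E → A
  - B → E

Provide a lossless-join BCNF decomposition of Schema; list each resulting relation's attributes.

Candidate keys of the original relation: {A, B}, {A, E}, {B, C}, {C, E}.
{A, B, C, D, E}: {B} determines {B, E} here but is not a superkey — split on B → E, giving {B, E} and {A, B, C, D}.
{B, E} is in BCNF.
{A, B, C, D} is in BCNF.

{A, B, C, D}; {B, E}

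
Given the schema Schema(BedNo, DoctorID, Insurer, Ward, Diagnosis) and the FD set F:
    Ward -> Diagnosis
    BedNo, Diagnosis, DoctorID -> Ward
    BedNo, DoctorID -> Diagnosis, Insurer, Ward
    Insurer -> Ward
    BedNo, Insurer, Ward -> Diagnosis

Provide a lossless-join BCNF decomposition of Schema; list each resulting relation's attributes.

Candidate key of the original relation: {BedNo, DoctorID}.
{BedNo, Diagnosis, DoctorID, Insurer, Ward}: {Ward} determines {Diagnosis, Ward} here but is not a superkey — split on Ward -> Diagnosis, giving {Diagnosis, Ward} and {BedNo, DoctorID, Insurer, Ward}.
{Diagnosis, Ward} is in BCNF.
{BedNo, DoctorID, Insurer, Ward}: {Insurer} determines {Insurer, Ward} here but is not a superkey — split on Insurer -> Ward, giving {Insurer, Ward} and {BedNo, DoctorID, Insurer}.
{Insurer, Ward} is in BCNF.
{BedNo, DoctorID, Insurer} is in BCNF.

{BedNo, DoctorID, Insurer}; {Diagnosis, Ward}; {Insurer, Ward}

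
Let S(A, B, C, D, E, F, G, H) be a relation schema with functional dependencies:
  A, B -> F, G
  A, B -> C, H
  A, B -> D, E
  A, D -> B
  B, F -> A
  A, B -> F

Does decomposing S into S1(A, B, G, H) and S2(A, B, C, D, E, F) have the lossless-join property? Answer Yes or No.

Yes

Common attributes: {A, B}; their closure is {A, B, C, D, E, F, G, H}.
Since S1 ⊆ {A, B, C, D, E, F, G, H}, the intersection is a superkey of S1; the decomposition is lossless.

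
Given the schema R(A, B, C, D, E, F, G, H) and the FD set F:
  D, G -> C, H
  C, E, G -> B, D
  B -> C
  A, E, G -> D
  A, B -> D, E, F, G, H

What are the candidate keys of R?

{A, B}, {A, E, G}

{A} never appears on the right of any FD, so every key must include it.
Closure of {A, B} is {A, B, C, D, E, F, G, H}, the whole schema; {A, B} is a candidate key.
Closure of {A, E, G} is {A, B, C, D, E, F, G, H}, the whole schema; {A, E, G} is a candidate key.
Any other superkey properly contains one of these, so there are no further candidate keys.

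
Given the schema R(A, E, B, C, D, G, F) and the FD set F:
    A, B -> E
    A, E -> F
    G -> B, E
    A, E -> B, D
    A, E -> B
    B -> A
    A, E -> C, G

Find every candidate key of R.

{A, E}, {B}, {G}

{B} is a candidate key since {B}⁺ = {A, B, C, D, E, F, G} covers every attribute.
{G} is a candidate key since {G}⁺ = {A, B, C, D, E, F, G} covers every attribute.
{A, E} is a candidate key since {A, E}⁺ = {A, B, C, D, E, F, G} covers every attribute.
These are minimal and exhaustive — every other superkey contains one of them.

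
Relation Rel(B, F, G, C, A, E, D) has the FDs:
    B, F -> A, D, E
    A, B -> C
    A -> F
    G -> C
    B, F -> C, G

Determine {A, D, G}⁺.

Start with {A, D, G}.
A -> F applies; add {F} → now {A, D, F, G}.
G -> C applies; add {C} → now {A, C, D, F, G}.
No further FD applies.

{A, C, D, F, G}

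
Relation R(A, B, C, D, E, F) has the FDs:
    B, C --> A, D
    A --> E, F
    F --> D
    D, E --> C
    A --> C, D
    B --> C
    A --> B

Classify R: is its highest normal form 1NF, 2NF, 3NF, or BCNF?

Candidate keys: {A}, {B}. Prime attributes: {A, B}.
For F --> D we have {F}⁺ = {D, F}; {F} is not a superkey, so BCNF fails.
F --> D has non-prime {D} on the right and a non-superkey on the left, so 3NF fails.
Every candidate key is a single attribute, so no partial dependency is possible; 2NF holds.

2NF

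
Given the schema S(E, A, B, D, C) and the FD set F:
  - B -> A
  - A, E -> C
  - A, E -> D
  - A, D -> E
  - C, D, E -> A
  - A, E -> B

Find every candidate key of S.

{A, D}, {A, E}, {B, D}, {B, E}, {C, D, E}

{A, D}⁺ = {A, B, C, D, E}, which is every attribute, so {A, D} is a candidate key.
{A, E}⁺ = {A, B, C, D, E}, which is every attribute, so {A, E} is a candidate key.
{B, D}⁺ = {A, B, C, D, E}, which is every attribute, so {B, D} is a candidate key.
{B, E}⁺ = {A, B, C, D, E}, which is every attribute, so {B, E} is a candidate key.
{C, D, E}⁺ = {A, B, C, D, E}, which is every attribute, so {C, D, E} is a candidate key.
These are minimal and exhaustive — every other superkey contains one of them.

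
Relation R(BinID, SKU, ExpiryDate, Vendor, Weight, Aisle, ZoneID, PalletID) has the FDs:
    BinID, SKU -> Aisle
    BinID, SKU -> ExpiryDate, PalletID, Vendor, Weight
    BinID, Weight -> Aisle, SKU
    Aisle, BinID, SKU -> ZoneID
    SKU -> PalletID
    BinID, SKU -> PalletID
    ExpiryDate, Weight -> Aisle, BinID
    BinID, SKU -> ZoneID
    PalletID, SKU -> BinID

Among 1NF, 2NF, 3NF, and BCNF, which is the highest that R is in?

BCNF

Candidate keys: {BinID, Weight}, {ExpiryDate, Weight}, {SKU}. Prime attributes: {BinID, ExpiryDate, SKU, Weight}.
The left-hand side of every FD is a superkey, so BCNF is satisfied.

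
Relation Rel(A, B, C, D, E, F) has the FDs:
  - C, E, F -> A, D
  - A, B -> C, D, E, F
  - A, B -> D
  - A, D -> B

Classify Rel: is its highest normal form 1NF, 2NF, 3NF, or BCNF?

Candidate keys: {A, B}, {A, D}, {C, E, F}. Prime attributes: {A, B, C, D, E, F}.
Every FD has a superkey on the left, so the relation is in BCNF.

BCNF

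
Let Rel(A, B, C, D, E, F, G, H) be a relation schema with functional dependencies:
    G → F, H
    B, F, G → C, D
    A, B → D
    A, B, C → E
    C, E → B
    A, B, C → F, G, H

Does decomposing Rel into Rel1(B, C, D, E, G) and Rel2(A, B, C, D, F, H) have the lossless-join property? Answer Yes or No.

Common attributes: {B, C, D}; their closure is {B, C, D}.
Rel1 ⊄ {B, C, D} and Rel2 ⊄ {B, C, D}, so the split is lossy.

No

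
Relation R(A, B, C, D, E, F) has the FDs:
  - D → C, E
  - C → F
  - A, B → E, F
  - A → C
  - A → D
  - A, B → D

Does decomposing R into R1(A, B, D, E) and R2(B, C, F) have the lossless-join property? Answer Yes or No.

Common attributes: {B}; their closure is {B}.
R1 ⊄ {B} and R2 ⊄ {B}, so the split is lossy.

No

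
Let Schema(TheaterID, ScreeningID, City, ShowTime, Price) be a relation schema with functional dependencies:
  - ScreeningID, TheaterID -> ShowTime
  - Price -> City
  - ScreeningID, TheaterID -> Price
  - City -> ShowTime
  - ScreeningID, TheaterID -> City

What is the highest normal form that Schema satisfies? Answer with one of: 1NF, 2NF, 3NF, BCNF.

Candidate key: {ScreeningID, TheaterID}. Prime attributes: {ScreeningID, TheaterID}.
For Price -> City we have {Price}⁺ = {City, Price, ShowTime}; {Price} is not a superkey, so BCNF fails.
Price -> City determines the non-prime attribute {City} from a non-superkey — 3NF is violated.
No non-prime attribute depends on a proper subset of any candidate key, so 2NF holds.

2NF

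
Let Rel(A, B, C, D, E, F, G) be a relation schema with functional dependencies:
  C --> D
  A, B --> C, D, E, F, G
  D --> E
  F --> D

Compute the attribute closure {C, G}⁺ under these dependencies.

{C, D, E, G}

Start with {C, G}.
C --> D applies; add {D} → now {C, D, G}.
D --> E applies; add {E} → now {C, D, E, G}.
No further FD applies.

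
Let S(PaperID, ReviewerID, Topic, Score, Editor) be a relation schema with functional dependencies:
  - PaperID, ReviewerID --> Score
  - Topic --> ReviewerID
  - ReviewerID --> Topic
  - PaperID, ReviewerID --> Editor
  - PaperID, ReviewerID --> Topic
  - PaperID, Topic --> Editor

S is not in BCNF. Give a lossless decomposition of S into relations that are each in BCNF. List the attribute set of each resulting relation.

Candidate keys of the original relation: {PaperID, ReviewerID}, {PaperID, Topic}.
{Editor, PaperID, ReviewerID, Score, Topic}: {Topic} determines {ReviewerID, Topic} here but is not a superkey — split on Topic --> ReviewerID, giving {ReviewerID, Topic} and {Editor, PaperID, Score, Topic}.
{ReviewerID, Topic} is in BCNF.
{Editor, PaperID, Score, Topic} is in BCNF.

{Editor, PaperID, Score, Topic}; {ReviewerID, Topic}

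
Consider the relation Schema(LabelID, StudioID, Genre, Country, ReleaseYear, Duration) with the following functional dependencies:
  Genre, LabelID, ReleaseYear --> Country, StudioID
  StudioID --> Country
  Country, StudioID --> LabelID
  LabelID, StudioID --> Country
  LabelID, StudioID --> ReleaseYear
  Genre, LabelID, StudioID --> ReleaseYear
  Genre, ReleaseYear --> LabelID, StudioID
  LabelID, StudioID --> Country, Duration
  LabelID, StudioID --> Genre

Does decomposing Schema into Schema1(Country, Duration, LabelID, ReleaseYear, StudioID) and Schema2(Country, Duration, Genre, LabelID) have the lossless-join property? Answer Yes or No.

Schema1 ∩ Schema2 = {Country, Duration, LabelID}; its closure under F is {Country, Duration, LabelID}.
Schema1 ⊄ {Country, Duration, LabelID} and Schema2 ⊄ {Country, Duration, LabelID}, so the split is lossy.

No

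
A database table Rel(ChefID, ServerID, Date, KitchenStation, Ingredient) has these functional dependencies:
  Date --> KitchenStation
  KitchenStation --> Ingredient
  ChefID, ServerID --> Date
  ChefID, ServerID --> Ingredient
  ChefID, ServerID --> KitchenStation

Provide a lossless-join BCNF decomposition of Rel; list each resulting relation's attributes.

Candidate key of the original relation: {ChefID, ServerID}.
Within {ChefID, Date, Ingredient, KitchenStation, ServerID}: {Date}⁺ ∩ {ChefID, Date, Ingredient, KitchenStation, ServerID} = {Date, Ingredient, KitchenStation}, not the whole set, so Date --> Ingredient, KitchenStation violates BCNF; decompose into {Date, Ingredient, KitchenStation} and {ChefID, Date, ServerID}.
Within {Date, Ingredient, KitchenStation}: {KitchenStation}⁺ ∩ {Date, Ingredient, KitchenStation} = {Ingredient, KitchenStation}, not the whole set, so KitchenStation --> Ingredient violates BCNF; decompose into {Ingredient, KitchenStation} and {Date, KitchenStation}.
{Ingredient, KitchenStation} has no BCNF violation.
{Date, KitchenStation} has no BCNF violation.
{ChefID, Date, ServerID} has no BCNF violation.

{ChefID, Date, ServerID}; {Date, KitchenStation}; {Ingredient, KitchenStation}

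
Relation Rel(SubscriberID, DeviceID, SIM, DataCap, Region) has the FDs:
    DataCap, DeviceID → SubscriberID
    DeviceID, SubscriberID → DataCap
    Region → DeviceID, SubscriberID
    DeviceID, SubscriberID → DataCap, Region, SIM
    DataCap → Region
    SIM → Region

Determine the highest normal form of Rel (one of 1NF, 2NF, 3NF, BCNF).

BCNF

Candidate keys: {DataCap}, {DeviceID, SubscriberID}, {Region}, {SIM}. Prime attributes: {DataCap, DeviceID, Region, SIM, SubscriberID}.
Each dependency's left side is a superkey — BCNF holds.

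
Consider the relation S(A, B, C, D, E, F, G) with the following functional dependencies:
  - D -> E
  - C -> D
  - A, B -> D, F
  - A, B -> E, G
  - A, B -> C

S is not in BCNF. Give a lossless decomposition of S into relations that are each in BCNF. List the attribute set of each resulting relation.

{A, B, C, F, G}; {C, D}; {D, E}

Candidate key of the original relation: {A, B}.
In {A, B, C, D, E, F, G}, {D} is not a superkey ({D}⁺ restricted to this set is {D, E}), so split on D -> E into {D, E} and {A, B, C, D, F, G}.
{D, E} has no BCNF violation.
In {A, B, C, D, F, G}, {C} is not a superkey ({C}⁺ restricted to this set is {C, D}), so split on C -> D into {C, D} and {A, B, C, F, G}.
{C, D} has no BCNF violation.
{A, B, C, F, G} has no BCNF violation.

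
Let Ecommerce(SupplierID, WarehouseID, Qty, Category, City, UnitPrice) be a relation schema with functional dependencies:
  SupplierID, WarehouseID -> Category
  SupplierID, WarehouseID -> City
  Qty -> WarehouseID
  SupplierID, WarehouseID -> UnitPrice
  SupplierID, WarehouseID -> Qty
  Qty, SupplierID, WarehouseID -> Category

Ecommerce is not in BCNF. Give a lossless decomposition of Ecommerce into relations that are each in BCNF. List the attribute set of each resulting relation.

{Category, City, Qty, SupplierID, UnitPrice}; {Qty, WarehouseID}

Candidate keys of the original relation: {Qty, SupplierID}, {SupplierID, WarehouseID}.
Within {Category, City, Qty, SupplierID, UnitPrice, WarehouseID}: {Qty}⁺ ∩ {Category, City, Qty, SupplierID, UnitPrice, WarehouseID} = {Qty, WarehouseID}, not the whole set, so Qty -> WarehouseID violates BCNF; decompose into {Qty, WarehouseID} and {Category, City, Qty, SupplierID, UnitPrice}.
{Qty, WarehouseID} is in BCNF.
{Category, City, Qty, SupplierID, UnitPrice} is in BCNF.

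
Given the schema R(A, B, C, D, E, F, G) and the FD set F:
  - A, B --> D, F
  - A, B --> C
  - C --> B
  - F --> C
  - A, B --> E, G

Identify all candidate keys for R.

No FD produces {A}, so it must be in every candidate key.
{A, B} is a candidate key since {A, B}⁺ = {A, B, C, D, E, F, G} covers every attribute.
{A, C} is a candidate key since {A, C}⁺ = {A, B, C, D, E, F, G} covers every attribute.
{A, F} is a candidate key since {A, F}⁺ = {A, B, C, D, E, F, G} covers every attribute.
Any other superkey properly contains one of these, so there are no further candidate keys.

{A, B}, {A, C}, {A, F}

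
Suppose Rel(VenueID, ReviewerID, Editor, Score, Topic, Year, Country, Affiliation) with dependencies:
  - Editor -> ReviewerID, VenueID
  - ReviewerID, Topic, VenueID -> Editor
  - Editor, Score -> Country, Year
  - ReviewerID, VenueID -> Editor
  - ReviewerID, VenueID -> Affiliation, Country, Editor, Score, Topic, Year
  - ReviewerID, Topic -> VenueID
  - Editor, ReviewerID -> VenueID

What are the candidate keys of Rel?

{Editor}, {ReviewerID, Topic}, {ReviewerID, VenueID}

{Editor} is a candidate key since {Editor}⁺ = {Affiliation, Country, Editor, ReviewerID, Score, Topic, VenueID, Year} covers every attribute.
{ReviewerID, Topic} is a candidate key since {ReviewerID, Topic}⁺ = {Affiliation, Country, Editor, ReviewerID, Score, Topic, VenueID, Year} covers every attribute.
{ReviewerID, VenueID} is a candidate key since {ReviewerID, VenueID}⁺ = {Affiliation, Country, Editor, ReviewerID, Score, Topic, VenueID, Year} covers every attribute.
These are minimal and exhaustive — every other superkey contains one of them.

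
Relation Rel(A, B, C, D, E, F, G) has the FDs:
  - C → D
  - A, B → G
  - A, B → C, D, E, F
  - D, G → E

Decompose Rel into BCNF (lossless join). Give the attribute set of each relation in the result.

Candidate key of the original relation: {A, B}.
In {A, B, C, D, E, F, G}, {C} is not a superkey ({C}⁺ restricted to this set is {C, D}), so split on C → D into {C, D} and {A, B, C, E, F, G}.
{C, D} has no BCNF violation.
In {A, B, C, E, F, G}, {C, G} is not a superkey ({C, G}⁺ restricted to this set is {C, E, G}), so split on C, G → E into {C, E, G} and {A, B, C, F, G}.
{C, E, G} has no BCNF violation.
{A, B, C, F, G} has no BCNF violation.

{A, B, C, F, G}; {C, D}; {C, E, G}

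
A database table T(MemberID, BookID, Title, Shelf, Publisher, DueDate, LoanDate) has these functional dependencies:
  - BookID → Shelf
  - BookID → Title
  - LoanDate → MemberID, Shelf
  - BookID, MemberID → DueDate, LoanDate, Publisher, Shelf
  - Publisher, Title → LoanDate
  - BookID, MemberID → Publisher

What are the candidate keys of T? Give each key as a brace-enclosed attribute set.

{BookID} never appears on the right of any FD, so every key must include it.
{BookID, LoanDate}⁺ = {BookID, DueDate, LoanDate, MemberID, Publisher, Shelf, Title}, which is every attribute, so {BookID, LoanDate} is a candidate key.
{BookID, MemberID}⁺ = {BookID, DueDate, LoanDate, MemberID, Publisher, Shelf, Title}, which is every attribute, so {BookID, MemberID} is a candidate key.
{BookID, Publisher}⁺ = {BookID, DueDate, LoanDate, MemberID, Publisher, Shelf, Title}, which is every attribute, so {BookID, Publisher} is a candidate key.
Any other superkey properly contains one of these, so there are no further candidate keys.

{BookID, LoanDate}, {BookID, MemberID}, {BookID, Publisher}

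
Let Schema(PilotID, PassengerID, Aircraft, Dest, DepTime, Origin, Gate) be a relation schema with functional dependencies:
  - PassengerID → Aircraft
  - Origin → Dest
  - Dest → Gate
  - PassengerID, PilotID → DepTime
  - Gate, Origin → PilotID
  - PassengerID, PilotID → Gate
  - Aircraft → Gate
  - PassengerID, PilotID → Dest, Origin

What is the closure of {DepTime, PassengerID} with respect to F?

Start with {DepTime, PassengerID}.
PassengerID → Aircraft applies; add {Aircraft} → now {Aircraft, DepTime, PassengerID}.
Aircraft → Gate applies; add {Gate} → now {Aircraft, DepTime, Gate, PassengerID}.
No further FD applies.

{Aircraft, DepTime, Gate, PassengerID}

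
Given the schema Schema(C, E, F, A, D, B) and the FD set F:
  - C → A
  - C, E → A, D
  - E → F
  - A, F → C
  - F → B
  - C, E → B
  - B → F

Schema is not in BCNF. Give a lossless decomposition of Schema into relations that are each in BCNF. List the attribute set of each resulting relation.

{A, C}; {B, F}; {C, D, E}; {E, F}

Candidate keys of the original relation: {A, E}, {C, E}.
In {A, B, C, D, E, F}, {C} is not a superkey ({C}⁺ restricted to this set is {A, C}), so split on C → A into {A, C} and {B, C, D, E, F}.
{A, C} is in BCNF.
In {B, C, D, E, F}, {E} is not a superkey ({E}⁺ restricted to this set is {B, E, F}), so split on E → B, F into {B, E, F} and {C, D, E}.
In {B, E, F}, {F} is not a superkey ({F}⁺ restricted to this set is {B, F}), so split on F → B into {B, F} and {E, F}.
{B, F} is in BCNF.
{E, F} is in BCNF.
{C, D, E} is in BCNF.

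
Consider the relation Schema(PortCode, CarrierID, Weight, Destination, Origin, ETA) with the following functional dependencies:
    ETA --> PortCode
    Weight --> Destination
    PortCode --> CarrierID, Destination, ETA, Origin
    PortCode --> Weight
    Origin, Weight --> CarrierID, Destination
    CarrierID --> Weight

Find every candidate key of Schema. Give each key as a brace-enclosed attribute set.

{ETA}, {PortCode}

{ETA} is a candidate key since {ETA}⁺ = {CarrierID, Destination, ETA, Origin, PortCode, Weight} covers every attribute.
{PortCode} is a candidate key since {PortCode}⁺ = {CarrierID, Destination, ETA, Origin, PortCode, Weight} covers every attribute.
Any other superkey properly contains one of these, so there are no further candidate keys.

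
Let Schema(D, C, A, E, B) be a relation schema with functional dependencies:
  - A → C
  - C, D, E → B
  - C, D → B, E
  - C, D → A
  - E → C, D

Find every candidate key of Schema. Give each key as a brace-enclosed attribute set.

{E}⁺ = {A, B, C, D, E}, which is every attribute, so {E} is a candidate key.
{A, D}⁺ = {A, B, C, D, E}, which is every attribute, so {A, D} is a candidate key.
{C, D}⁺ = {A, B, C, D, E}, which is every attribute, so {C, D} is a candidate key.
Any other superkey properly contains one of these, so there are no further candidate keys.

{A, D}, {C, D}, {E}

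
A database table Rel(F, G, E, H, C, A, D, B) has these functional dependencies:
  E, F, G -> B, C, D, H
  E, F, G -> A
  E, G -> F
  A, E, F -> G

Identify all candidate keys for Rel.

{A, E, F}, {E, G}

{E} never appears on the right of any FD, so every key must include it.
{E, G}⁺ = {A, B, C, D, E, F, G, H}, which is every attribute, so {E, G} is a candidate key.
{A, E, F}⁺ = {A, B, C, D, E, F, G, H}, which is every attribute, so {A, E, F} is a candidate key.
Any other superkey properly contains one of these, so there are no further candidate keys.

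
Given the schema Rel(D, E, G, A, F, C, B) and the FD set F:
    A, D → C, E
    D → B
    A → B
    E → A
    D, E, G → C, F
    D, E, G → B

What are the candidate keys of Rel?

{A, D, G}, {D, E, G}

No FD produces {D, G}, so they must be in every candidate key.
{A, D, G}⁺ = {A, B, C, D, E, F, G} — all of the relation — so {A, D, G} is a candidate key.
{D, E, G}⁺ = {A, B, C, D, E, F, G} — all of the relation — so {D, E, G} is a candidate key.
No proper subset of any of these is a key, and no other minimal superkey exists.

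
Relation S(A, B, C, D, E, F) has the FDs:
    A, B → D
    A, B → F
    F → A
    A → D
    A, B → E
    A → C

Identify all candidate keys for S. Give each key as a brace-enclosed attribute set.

{A, B}, {B, F}

Attributes never on any right-hand side: {B} — every candidate key must contain it.
{A, B}⁺ = {A, B, C, D, E, F}, which is every attribute, so {A, B} is a candidate key.
{B, F}⁺ = {A, B, C, D, E, F}, which is every attribute, so {B, F} is a candidate key.
No proper subset of any of these is a key, and no other minimal superkey exists.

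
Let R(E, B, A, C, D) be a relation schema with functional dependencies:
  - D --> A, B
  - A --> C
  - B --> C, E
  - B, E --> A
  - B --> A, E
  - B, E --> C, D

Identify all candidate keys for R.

{B}⁺ = {A, B, C, D, E} — all of the relation — so {B} is a candidate key.
{D}⁺ = {A, B, C, D, E} — all of the relation — so {D} is a candidate key.
Any other superkey properly contains one of these, so there are no further candidate keys.

{B}, {D}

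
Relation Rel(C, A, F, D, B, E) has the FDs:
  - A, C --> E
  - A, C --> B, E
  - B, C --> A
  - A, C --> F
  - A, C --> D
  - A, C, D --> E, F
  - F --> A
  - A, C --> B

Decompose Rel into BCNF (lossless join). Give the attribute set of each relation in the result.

Candidate keys of the original relation: {A, C}, {B, C}, {C, F}.
Within {A, B, C, D, E, F}: {F}⁺ ∩ {A, B, C, D, E, F} = {A, F}, not the whole set, so F --> A violates BCNF; decompose into {A, F} and {B, C, D, E, F}.
{A, F} has no BCNF violation.
{B, C, D, E, F} has no BCNF violation.

{A, F}; {B, C, D, E, F}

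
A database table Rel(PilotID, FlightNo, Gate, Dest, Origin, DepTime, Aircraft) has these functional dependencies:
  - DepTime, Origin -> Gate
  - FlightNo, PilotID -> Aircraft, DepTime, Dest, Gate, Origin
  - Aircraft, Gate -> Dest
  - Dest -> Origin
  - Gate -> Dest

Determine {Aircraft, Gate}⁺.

Start with {Aircraft, Gate}.
Aircraft, Gate -> Dest applies; add {Dest} → now {Aircraft, Dest, Gate}.
Dest -> Origin applies; add {Origin} → now {Aircraft, Dest, Gate, Origin}.
No further FD applies.

{Aircraft, Dest, Gate, Origin}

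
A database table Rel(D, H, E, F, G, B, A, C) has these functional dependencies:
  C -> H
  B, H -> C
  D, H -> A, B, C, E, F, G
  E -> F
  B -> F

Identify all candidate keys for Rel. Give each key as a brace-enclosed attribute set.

No FD produces {D}, so it must be in every candidate key.
{C, D}⁺ = {A, B, C, D, E, F, G, H}, which is every attribute, so {C, D} is a candidate key.
{D, H}⁺ = {A, B, C, D, E, F, G, H}, which is every attribute, so {D, H} is a candidate key.
Any other superkey properly contains one of these, so there are no further candidate keys.

{C, D}, {D, H}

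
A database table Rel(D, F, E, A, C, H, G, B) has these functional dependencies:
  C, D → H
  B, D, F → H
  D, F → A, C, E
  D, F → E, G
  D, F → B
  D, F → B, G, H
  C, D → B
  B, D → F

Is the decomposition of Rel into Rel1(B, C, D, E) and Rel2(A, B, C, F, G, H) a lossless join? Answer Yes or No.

No

Common attributes: {B, C}; their closure is {B, C}.
The closure covers neither Rel1 nor Rel2 entirely; the join is not lossless.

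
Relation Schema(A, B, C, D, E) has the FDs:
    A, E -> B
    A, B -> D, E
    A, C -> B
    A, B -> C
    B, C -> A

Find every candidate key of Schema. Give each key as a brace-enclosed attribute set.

{A, B}, {A, C}, {A, E}, {B, C}

{A, B}⁺ = {A, B, C, D, E}, which is every attribute, so {A, B} is a candidate key.
{A, C}⁺ = {A, B, C, D, E}, which is every attribute, so {A, C} is a candidate key.
{A, E}⁺ = {A, B, C, D, E}, which is every attribute, so {A, E} is a candidate key.
{B, C}⁺ = {A, B, C, D, E}, which is every attribute, so {B, C} is a candidate key.
These are minimal and exhaustive — every other superkey contains one of them.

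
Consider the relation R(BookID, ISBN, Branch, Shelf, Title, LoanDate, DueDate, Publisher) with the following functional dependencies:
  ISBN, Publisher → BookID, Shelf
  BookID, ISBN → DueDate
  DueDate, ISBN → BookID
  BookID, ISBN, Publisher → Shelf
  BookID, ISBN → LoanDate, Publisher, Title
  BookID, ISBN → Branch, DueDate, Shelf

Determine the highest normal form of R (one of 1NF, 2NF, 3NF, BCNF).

BCNF

Candidate keys: {BookID, ISBN}, {DueDate, ISBN}, {ISBN, Publisher}. Prime attributes: {BookID, DueDate, ISBN, Publisher}.
Every FD has a superkey on the left, so the relation is in BCNF.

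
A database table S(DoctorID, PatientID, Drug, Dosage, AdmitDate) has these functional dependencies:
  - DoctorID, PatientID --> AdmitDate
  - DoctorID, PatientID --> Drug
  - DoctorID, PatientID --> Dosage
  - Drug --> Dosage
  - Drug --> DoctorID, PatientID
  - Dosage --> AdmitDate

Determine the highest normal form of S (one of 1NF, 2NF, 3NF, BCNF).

2NF

Candidate keys: {DoctorID, PatientID}, {Drug}. Prime attributes: {DoctorID, Drug, PatientID}.
For Dosage --> AdmitDate we have {Dosage}⁺ = {AdmitDate, Dosage}; {Dosage} is not a superkey, so BCNF fails.
Dosage --> AdmitDate has non-prime {AdmitDate} on the right and a non-superkey on the left, so 3NF fails.
No proper subset of a key has a non-prime attribute in its closure, so there is no partial dependency; 2NF holds.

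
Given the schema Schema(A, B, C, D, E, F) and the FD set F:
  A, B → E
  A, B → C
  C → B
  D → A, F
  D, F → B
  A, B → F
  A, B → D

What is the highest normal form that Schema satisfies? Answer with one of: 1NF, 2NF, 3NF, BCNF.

3NF

Candidate keys: {A, B}, {A, C}, {D}. Prime attributes: {A, B, C, D}.
C → B breaks BCNF: {C}⁺ = {B, C}, so {C} is not a superkey.
But every attribute on its right side ({B}) is prime, and the same holds for every other non-superkey FD, so 3NF still holds.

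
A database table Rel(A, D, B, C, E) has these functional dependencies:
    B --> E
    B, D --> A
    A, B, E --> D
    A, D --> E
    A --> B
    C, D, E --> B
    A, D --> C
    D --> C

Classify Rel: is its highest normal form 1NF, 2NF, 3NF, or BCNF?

1NF

Candidate keys: {A}, {B, D}, {D, E}. Prime attributes: {A, B, D, E}.
B --> E breaks BCNF: {B}⁺ = {B, E}, so {B} is not a superkey.
Because {C} is non-prime and the left side of D --> C is not a superkey, the relation is not in 3NF.
Since {D} ⊂ {B, D} and {D}⁺ ⊇ {C} with {C} non-prime, there is a partial dependency; 2NF fails.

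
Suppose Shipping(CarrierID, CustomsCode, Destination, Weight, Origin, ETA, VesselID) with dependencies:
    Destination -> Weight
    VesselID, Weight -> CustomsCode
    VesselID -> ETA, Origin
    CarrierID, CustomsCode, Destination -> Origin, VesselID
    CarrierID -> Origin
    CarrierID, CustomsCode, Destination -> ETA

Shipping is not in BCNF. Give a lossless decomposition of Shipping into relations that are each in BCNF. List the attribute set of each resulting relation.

{CarrierID, Destination, VesselID}; {CustomsCode, Destination, VesselID}; {Destination, Weight}; {ETA, Origin, VesselID}

Candidate keys of the original relation: {CarrierID, CustomsCode, Destination}, {CarrierID, Destination, VesselID}.
{CarrierID, CustomsCode, Destination, ETA, Origin, VesselID, Weight}: {Destination} determines {Destination, Weight} here but is not a superkey — split on Destination -> Weight, giving {Destination, Weight} and {CarrierID, CustomsCode, Destination, ETA, Origin, VesselID}.
{Destination, Weight} is in BCNF.
{CarrierID, CustomsCode, Destination, ETA, Origin, VesselID}: {VesselID} determines {ETA, Origin, VesselID} here but is not a superkey — split on VesselID -> ETA, Origin, giving {ETA, Origin, VesselID} and {CarrierID, CustomsCode, Destination, VesselID}.
{ETA, Origin, VesselID} is in BCNF.
{CarrierID, CustomsCode, Destination, VesselID}: {Destination, VesselID} determines {CustomsCode, Destination, VesselID} here but is not a superkey — split on Destination, VesselID -> CustomsCode, giving {CustomsCode, Destination, VesselID} and {CarrierID, Destination, VesselID}.
{CustomsCode, Destination, VesselID} is in BCNF.
{CarrierID, Destination, VesselID} is in BCNF.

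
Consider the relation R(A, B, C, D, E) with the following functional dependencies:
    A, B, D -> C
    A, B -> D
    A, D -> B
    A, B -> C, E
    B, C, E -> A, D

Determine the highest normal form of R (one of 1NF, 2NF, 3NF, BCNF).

BCNF

Candidate keys: {A, B}, {A, D}, {B, C, E}. Prime attributes: {A, B, C, D, E}.
Each dependency's left side is a superkey — BCNF holds.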